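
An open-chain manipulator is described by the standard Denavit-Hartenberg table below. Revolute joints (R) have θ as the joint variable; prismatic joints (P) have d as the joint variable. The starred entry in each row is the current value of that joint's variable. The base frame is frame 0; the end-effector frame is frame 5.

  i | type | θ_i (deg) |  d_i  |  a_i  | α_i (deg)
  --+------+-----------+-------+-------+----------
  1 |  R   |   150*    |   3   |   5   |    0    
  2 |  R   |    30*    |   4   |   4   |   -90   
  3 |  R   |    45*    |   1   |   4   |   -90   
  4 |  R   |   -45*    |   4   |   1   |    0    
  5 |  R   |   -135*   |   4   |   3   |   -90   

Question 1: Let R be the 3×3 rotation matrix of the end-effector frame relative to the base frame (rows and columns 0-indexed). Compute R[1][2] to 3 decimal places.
End-effector z-axis (col 2 of R) = (-0.0000,-1.0000,-0.0000)
R[1][2] = -1.0000

-1.000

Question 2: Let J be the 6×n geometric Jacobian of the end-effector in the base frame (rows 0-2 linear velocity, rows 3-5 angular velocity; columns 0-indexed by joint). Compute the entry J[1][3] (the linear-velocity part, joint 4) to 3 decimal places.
-2.293

axis z_3 = (0.7071,-0.0000,-0.7071); lever o_n−o_3 = (7.2782,-0.7071,-4.0355)
cross product → J_v[:, 3] = (-0.5000,-2.2929,-0.5000)
J_ω[:, 3] = z_3
entry J[1][3] = -2.2929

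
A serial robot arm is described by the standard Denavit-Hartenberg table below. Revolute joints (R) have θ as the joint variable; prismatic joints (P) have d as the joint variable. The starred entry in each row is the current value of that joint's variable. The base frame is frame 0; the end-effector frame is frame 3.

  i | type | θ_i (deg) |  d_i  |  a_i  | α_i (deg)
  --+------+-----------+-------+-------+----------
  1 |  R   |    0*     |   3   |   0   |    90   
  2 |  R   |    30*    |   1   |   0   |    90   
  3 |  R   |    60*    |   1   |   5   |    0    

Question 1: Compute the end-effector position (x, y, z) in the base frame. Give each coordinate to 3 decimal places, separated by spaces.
2.665 -5.330 3.384

after link 1: o_1 = (0.0000, 0.0000, 3.0000)
after link 2: o_2 = (0.0000, -1.0000, 3.0000)
after link 3: o_3 = (2.6651, -5.3301, 3.3840)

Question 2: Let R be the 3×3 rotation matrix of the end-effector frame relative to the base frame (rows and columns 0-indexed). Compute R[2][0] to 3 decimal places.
End-effector x-axis (col 0 of R) = (0.4330,-0.8660,0.2500)
R[2][0] = 0.2500

0.250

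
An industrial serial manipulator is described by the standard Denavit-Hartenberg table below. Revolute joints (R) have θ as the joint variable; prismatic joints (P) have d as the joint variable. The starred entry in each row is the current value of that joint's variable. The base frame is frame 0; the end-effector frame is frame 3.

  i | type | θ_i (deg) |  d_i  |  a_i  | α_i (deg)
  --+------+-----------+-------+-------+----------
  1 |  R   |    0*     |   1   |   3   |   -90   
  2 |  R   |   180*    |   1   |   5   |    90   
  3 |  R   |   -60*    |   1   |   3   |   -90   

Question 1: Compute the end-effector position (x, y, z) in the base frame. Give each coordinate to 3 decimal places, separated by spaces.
after link 1: o_1 = (3.0000, 0.0000, 1.0000)
after link 2: o_2 = (-2.0000, 1.0000, 1.0000)
after link 3: o_3 = (-3.5000, -1.5981, -0.0000)

-3.500 -1.598 -0.000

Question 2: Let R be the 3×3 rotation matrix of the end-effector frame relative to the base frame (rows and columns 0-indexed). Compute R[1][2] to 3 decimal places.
End-effector z-axis (col 2 of R) = (-0.8660,0.5000,-0.0000)
R[1][2] = 0.5000

0.500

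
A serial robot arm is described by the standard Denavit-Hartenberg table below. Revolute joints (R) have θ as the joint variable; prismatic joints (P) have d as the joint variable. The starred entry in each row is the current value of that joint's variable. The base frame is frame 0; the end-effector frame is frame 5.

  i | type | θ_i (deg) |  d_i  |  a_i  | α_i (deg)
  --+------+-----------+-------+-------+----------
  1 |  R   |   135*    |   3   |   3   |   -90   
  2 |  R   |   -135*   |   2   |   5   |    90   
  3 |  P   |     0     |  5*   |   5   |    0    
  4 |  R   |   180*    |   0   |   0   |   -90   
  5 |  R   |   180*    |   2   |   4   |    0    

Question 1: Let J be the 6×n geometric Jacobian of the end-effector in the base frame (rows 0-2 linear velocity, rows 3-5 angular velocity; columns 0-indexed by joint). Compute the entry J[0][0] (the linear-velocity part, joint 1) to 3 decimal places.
axis z_0 = ẑ; lever o_n−o_0 = (7.3787,-7.3787,9.3640)
cross product → J_v[:, 0] = (7.3787,7.3787,-0.0000)
J_ω[:, 0] = z_0
entry J[0][0] = 7.3787

7.379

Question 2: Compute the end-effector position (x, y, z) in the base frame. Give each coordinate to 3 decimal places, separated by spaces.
7.379 -7.379 9.364

after link 1: o_1 = (-2.1213, 2.1213, 3.0000)
after link 2: o_2 = (-1.0355, -1.7929, 6.5355)
after link 3: o_3 = (3.9645, -6.7929, 6.5355)
after link 4: o_4 = (3.9645, -6.7929, 6.5355)
after link 5: o_5 = (7.3787, -7.3787, 9.3640)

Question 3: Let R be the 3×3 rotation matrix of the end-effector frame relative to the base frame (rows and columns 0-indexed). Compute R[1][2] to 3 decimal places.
End-effector z-axis (col 2 of R) = (0.7071,0.7071,-0.0000)
R[1][2] = 0.7071

0.707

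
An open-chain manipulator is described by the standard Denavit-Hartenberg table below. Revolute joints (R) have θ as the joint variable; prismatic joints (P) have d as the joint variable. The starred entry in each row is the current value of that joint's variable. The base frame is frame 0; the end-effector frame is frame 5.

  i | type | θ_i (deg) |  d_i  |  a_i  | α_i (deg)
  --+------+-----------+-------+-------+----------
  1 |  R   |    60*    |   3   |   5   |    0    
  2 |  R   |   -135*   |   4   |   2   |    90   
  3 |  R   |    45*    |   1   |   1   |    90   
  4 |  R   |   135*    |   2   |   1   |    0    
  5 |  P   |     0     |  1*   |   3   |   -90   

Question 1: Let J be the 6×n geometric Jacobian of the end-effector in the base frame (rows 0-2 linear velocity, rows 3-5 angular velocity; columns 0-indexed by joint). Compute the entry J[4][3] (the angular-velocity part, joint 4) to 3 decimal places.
axis z_3 = (0.1830,-0.6830,-0.7071); lever o_n−o_3 = (-2.7007,-0.8492,-4.1213)
cross product → J_v[:, 3] = (2.2144,2.6639,-2.0000)
J_ω[:, 3] = z_3
entry J[4][3] = -0.6830

-0.683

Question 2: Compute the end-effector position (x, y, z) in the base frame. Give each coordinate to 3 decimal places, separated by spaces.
-0.466 0.607 3.586

after link 1: o_1 = (2.5000, 4.3301, 3.0000)
after link 2: o_2 = (3.0176, 2.3983, 7.0000)
after link 3: o_3 = (2.2347, 1.4564, 7.7071)
after link 4: o_4 = (1.7883, 0.3904, 5.7929)
after link 5: o_5 = (-0.4659, 0.6072, 3.5858)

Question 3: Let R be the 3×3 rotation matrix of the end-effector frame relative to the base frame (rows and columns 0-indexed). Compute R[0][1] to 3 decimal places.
End-effector y-axis (col 1 of R) = (-0.1830,0.6830,0.7071)
R[0][1] = -0.1830

-0.183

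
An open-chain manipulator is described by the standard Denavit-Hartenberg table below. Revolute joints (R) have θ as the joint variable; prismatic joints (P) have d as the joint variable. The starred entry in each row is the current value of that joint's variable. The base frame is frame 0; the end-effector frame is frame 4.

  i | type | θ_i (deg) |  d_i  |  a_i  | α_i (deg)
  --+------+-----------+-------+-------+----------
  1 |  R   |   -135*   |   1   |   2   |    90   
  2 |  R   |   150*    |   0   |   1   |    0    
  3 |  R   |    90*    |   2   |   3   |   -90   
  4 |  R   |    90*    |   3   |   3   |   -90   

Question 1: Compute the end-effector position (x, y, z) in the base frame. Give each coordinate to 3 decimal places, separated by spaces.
after link 1: o_1 = (-1.4142, -1.4142, 1.0000)
after link 2: o_2 = (-0.8018, -0.8018, 1.5000)
after link 3: o_3 = (-1.1554, 1.6730, -1.0981)
after link 4: o_4 = (-0.8712, -2.2854, -2.5981)

-0.871 -2.285 -2.598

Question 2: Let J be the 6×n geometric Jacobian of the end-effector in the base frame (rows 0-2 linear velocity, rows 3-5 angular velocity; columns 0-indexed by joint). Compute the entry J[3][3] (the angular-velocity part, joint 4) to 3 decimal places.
-0.612

axis z_3 = (-0.6124,-0.6124,-0.5000); lever o_n−o_3 = (0.2842,-3.9584,-1.5000)
cross product → J_v[:, 3] = (-1.0607,-1.0607,2.5981)
J_ω[:, 3] = z_3
entry J[3][3] = -0.6124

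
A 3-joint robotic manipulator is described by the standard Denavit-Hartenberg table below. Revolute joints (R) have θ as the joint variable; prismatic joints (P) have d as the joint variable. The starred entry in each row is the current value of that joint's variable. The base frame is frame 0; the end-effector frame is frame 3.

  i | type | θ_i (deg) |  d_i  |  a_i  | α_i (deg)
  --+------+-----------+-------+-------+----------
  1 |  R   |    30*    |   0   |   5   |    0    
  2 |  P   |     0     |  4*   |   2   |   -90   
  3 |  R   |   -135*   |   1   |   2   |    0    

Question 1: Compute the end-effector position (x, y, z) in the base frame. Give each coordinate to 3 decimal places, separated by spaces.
4.337 3.659 5.414

after link 1: o_1 = (4.3301, 2.5000, 0.0000)
after link 2: o_2 = (6.0622, 3.5000, 4.0000)
after link 3: o_3 = (4.3374, 3.6589, 5.4142)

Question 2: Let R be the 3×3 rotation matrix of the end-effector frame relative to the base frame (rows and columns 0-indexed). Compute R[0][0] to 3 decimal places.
-0.612

End-effector x-axis (col 0 of R) = (-0.6124,-0.3536,0.7071)
R[0][0] = -0.6124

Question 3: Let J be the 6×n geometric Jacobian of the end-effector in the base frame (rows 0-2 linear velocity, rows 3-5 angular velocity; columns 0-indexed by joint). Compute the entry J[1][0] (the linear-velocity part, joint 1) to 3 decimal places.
4.337

axis z_0 = ẑ; lever o_n−o_0 = (4.3374,3.6589,5.4142)
cross product → J_v[:, 0] = (-3.6589,4.3374,0.0000)
J_ω[:, 0] = z_0
entry J[1][0] = 4.3374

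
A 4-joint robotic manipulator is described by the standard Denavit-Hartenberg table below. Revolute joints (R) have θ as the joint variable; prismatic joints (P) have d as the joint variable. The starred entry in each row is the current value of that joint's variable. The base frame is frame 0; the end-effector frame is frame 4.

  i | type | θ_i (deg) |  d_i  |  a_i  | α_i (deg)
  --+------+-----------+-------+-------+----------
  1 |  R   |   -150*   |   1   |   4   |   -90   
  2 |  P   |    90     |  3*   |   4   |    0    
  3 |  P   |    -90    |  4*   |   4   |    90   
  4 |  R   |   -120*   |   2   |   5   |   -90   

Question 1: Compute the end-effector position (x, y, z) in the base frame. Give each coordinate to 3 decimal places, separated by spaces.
-3.428 -5.062 -1.000

after link 1: o_1 = (-3.4641, -2.0000, 1.0000)
after link 2: o_2 = (-1.9641, -4.5981, -3.0000)
after link 3: o_3 = (-3.4282, -10.0622, -3.0000)
after link 4: o_4 = (-3.4282, -5.0622, -1.0000)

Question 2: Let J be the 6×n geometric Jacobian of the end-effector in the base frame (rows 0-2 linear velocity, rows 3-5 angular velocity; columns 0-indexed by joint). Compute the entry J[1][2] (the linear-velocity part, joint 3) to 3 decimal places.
-0.866

prismatic axis z_2 = (0.5000,-0.8660,0.0000)
J_v[:, 2] = z_2; J_ω[:, 2] = (0,0,0)
entry J[1][2] = -0.8660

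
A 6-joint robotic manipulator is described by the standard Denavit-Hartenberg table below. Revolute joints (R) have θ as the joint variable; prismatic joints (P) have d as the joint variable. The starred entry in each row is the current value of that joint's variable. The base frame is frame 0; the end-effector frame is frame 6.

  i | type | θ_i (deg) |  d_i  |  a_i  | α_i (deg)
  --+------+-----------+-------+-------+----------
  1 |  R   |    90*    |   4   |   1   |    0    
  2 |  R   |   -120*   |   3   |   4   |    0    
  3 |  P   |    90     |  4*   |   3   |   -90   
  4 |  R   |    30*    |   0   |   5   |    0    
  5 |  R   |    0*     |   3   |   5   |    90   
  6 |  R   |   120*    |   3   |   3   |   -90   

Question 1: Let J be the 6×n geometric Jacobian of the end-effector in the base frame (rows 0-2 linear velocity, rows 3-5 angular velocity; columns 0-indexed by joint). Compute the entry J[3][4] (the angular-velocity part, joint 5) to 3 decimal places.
-0.866

axis z_4 = (-0.8660,0.5000,0.0000); lever o_n−o_4 = (-2.5825,6.7231,0.8481)
cross product → J_v[:, 4] = (0.4240,0.7345,-4.5311)
J_ω[:, 4] = z_4
entry J[3][4] = -0.8660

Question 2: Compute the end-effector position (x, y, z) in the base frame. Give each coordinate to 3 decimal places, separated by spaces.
4.547 12.071 9.348

after link 1: o_1 = (0.0000, 1.0000, 4.0000)
after link 2: o_2 = (3.4641, -1.0000, 7.0000)
after link 3: o_3 = (4.9641, 1.5981, 11.0000)
after link 4: o_4 = (7.1292, 5.3481, 8.5000)
after link 5: o_5 = (6.6962, 10.5981, 6.0000)
after link 6: o_6 = (4.5466, 12.0712, 9.3481)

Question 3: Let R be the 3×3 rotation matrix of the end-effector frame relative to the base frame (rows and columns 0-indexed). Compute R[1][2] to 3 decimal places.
End-effector z-axis (col 2 of R) = (0.0580,-0.8995,0.4330)
R[1][2] = -0.8995

-0.900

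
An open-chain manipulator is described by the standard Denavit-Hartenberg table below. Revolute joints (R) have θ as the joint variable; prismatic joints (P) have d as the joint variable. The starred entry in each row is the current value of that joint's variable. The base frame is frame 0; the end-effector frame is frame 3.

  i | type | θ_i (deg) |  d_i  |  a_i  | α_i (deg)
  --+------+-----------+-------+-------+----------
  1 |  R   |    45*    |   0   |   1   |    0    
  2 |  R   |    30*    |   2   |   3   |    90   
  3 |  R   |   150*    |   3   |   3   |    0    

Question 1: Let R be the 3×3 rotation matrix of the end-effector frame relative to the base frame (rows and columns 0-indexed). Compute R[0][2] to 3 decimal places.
0.966

End-effector z-axis (col 2 of R) = (0.9659,-0.2588,0.0000)
R[0][2] = 0.9659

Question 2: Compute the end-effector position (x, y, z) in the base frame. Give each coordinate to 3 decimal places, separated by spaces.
after link 1: o_1 = (0.7071, 0.7071, 0.0000)
after link 2: o_2 = (1.4836, 3.6049, 2.0000)
after link 3: o_3 = (3.7089, 0.3189, 3.5000)

3.709 0.319 3.500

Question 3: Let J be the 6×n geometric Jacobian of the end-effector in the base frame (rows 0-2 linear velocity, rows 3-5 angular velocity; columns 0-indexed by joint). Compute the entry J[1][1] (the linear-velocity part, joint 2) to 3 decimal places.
3.002

axis z_1 = (0.0000,0.0000,1.0000); lever o_n−o_1 = (3.0018,-0.3882,3.5000)
cross product → J_v[:, 1] = (0.3882,3.0018,-0.0000)
J_ω[:, 1] = z_1
entry J[1][1] = 3.0018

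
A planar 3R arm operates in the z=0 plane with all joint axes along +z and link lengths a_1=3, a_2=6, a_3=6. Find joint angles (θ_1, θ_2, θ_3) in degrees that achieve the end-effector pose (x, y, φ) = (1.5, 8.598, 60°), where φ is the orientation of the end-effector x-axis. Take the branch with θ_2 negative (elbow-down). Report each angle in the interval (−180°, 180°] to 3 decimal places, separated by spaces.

wrist centre = target − a_3·(cos φ, sin φ) = (-1.5000, 3.4018)
cos θ_2 = (13.8226−3²−6²)/(2·3·6) = -0.8660; θ_2 = -150.0017° (elbow-down)
β = atan2(3.4018,-1.5000) = 113.7945°; ψ = atan2(-2.9999,-2.1962) = -126.2085°
θ_1 = β − ψ = 240.0029°
θ_3 = φ − θ_1 − θ_2 = -30.0013° (wrapped to (-180°,180°])

-119.997 -150.002 -30.001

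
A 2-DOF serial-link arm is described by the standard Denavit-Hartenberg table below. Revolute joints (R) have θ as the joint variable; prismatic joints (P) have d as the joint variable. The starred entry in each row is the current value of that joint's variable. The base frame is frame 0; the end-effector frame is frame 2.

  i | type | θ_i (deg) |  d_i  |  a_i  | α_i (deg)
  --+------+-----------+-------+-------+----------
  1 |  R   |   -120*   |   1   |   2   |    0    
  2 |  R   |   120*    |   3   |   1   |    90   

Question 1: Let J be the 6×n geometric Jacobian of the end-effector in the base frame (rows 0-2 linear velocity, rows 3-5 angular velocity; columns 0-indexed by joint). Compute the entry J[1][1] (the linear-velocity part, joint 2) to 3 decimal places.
1.000

axis z_1 = (0.0000,0.0000,1.0000); lever o_n−o_1 = (1.0000,0.0000,3.0000)
cross product → J_v[:, 1] = (0.0000,1.0000,0.0000)
J_ω[:, 1] = z_1
entry J[1][1] = 1.0000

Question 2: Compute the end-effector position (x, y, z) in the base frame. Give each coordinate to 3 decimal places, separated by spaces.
0.000 -1.732 4.000

after link 1: o_1 = (-1.0000, -1.7321, 1.0000)
after link 2: o_2 = (0.0000, -1.7321, 4.0000)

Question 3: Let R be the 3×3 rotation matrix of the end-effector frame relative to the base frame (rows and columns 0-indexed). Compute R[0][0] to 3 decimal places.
1.000

End-effector x-axis (col 0 of R) = (1.0000,0.0000,0.0000)
R[0][0] = 1.0000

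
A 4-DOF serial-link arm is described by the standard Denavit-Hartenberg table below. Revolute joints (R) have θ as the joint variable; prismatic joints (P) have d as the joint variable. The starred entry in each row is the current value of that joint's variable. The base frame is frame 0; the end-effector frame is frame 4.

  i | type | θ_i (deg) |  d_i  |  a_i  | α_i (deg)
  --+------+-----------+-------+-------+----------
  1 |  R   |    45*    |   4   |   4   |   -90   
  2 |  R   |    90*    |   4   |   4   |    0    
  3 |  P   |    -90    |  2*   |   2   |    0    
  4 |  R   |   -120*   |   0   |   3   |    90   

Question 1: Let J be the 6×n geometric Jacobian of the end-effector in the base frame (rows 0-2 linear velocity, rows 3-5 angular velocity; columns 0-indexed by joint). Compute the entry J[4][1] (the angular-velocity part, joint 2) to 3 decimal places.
0.707

axis z_1 = (-0.7071,0.7071,0.0000); lever o_n−o_1 = (-3.8891,4.5962,-1.4019)
cross product → J_v[:, 1] = (-0.9913,-0.9913,-0.5000)
J_ω[:, 1] = z_1
entry J[4][1] = 0.7071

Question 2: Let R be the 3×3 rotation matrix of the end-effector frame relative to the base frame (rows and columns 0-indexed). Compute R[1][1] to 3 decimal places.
0.707

End-effector y-axis (col 1 of R) = (-0.7071,0.7071,0.0000)
R[1][1] = 0.7071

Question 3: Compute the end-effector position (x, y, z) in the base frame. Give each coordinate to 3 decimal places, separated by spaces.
after link 1: o_1 = (2.8284, 2.8284, 4.0000)
after link 2: o_2 = (0.0000, 5.6569, 0.0000)
after link 3: o_3 = (0.0000, 8.4853, 0.0000)
after link 4: o_4 = (-1.0607, 7.4246, 2.5981)

-1.061 7.425 2.598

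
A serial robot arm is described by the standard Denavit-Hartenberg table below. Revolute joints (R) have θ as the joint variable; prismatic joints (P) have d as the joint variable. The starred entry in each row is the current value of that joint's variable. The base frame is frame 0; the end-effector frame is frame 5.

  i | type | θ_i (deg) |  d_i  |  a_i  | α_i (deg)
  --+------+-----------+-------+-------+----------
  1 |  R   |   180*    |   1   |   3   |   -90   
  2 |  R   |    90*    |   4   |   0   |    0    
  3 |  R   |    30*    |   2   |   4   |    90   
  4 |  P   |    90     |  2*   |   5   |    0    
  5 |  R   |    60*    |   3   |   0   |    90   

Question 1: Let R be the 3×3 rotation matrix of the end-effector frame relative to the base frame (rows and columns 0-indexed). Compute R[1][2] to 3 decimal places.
-0.866

End-effector z-axis (col 2 of R) = (0.2500,-0.8660,-0.4330)
R[1][2] = -0.8660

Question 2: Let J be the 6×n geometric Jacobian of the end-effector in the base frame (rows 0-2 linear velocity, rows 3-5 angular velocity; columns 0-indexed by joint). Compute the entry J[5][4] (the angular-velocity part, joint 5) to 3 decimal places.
-0.500

axis z_4 = (-0.8660,0.0000,-0.5000); lever o_n−o_4 = (-2.5981,0.0000,-1.5000)
cross product → J_v[:, 4] = (-0.0000,0.0000,0.0000)
J_ω[:, 4] = z_4
entry J[5][4] = -0.5000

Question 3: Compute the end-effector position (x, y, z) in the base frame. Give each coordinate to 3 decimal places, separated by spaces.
-5.330 -11.000 -4.964

after link 1: o_1 = (-3.0000, 0.0000, 1.0000)
after link 2: o_2 = (-3.0000, -4.0000, 1.0000)
after link 3: o_3 = (-1.0000, -6.0000, -2.4641)
after link 4: o_4 = (-2.7321, -11.0000, -3.4641)
after link 5: o_5 = (-5.3301, -11.0000, -4.9641)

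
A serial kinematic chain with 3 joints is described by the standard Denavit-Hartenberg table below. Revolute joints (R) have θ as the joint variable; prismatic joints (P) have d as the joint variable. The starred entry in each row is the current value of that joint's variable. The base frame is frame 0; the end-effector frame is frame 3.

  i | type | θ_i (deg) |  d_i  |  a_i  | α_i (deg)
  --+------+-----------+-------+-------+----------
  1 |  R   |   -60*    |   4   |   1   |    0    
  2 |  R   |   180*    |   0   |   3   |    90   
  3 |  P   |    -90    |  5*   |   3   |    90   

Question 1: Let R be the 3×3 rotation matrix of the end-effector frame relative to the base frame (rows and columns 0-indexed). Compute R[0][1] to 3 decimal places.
0.866

End-effector y-axis (col 1 of R) = (0.8660,0.5000,0.0000)
R[0][1] = 0.8660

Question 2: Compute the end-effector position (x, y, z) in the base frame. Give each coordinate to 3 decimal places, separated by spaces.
3.330 4.232 1.000

after link 1: o_1 = (0.5000, -0.8660, 4.0000)
after link 2: o_2 = (-1.0000, 1.7321, 4.0000)
after link 3: o_3 = (3.3301, 4.2321, 1.0000)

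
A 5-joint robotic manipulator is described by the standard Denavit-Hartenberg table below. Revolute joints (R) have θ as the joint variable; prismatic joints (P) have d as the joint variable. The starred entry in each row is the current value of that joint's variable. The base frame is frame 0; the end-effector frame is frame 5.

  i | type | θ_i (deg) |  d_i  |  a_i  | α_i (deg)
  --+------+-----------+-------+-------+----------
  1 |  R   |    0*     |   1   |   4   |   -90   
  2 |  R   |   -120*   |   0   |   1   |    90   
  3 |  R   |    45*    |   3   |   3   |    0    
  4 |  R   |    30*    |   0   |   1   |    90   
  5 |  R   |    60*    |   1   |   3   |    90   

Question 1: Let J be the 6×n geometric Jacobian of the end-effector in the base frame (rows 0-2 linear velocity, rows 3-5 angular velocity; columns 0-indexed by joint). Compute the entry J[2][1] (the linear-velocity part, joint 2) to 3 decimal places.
7.215

axis z_1 = (0.0000,1.0000,0.0000); lever o_n−o_1 = (-7.2152,4.2773,1.3010)
cross product → J_v[:, 1] = (1.3010,-0.0000,7.2152)
J_ω[:, 1] = z_1
entry J[2][1] = 7.2152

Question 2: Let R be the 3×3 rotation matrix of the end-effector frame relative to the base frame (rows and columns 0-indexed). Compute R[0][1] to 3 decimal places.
-0.483

End-effector y-axis (col 1 of R) = (-0.4830,-0.2588,0.8365)
R[0][1] = -0.4830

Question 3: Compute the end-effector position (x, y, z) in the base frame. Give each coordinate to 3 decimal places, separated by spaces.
-3.215 4.277 2.301

after link 1: o_1 = (4.0000, 0.0000, 1.0000)
after link 2: o_2 = (3.5000, -0.0000, 1.8660)
after link 3: o_3 = (-0.1587, 2.1213, 2.2031)
after link 4: o_4 = (-0.2881, 3.0872, 2.4273)
after link 5: o_5 = (-3.2152, 4.2773, 2.3010)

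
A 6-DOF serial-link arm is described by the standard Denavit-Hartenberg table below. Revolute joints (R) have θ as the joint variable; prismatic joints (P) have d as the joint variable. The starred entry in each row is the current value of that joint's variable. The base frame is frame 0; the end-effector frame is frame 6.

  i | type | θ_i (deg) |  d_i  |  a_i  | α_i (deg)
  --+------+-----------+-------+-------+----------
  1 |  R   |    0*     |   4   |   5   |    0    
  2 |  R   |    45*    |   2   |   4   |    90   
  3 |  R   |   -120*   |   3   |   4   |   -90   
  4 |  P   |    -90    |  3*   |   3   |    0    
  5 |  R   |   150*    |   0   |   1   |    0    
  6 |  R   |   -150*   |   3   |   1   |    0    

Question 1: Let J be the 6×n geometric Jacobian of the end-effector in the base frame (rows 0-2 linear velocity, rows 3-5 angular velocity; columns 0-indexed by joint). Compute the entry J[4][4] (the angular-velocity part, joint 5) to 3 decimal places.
0.612

axis z_4 = (0.6124,0.6124,-0.5000); lever o_n−o_4 = (1.7551,1.5656,-1.9330)
cross product → J_v[:, 4] = (-0.4009,0.3062,-0.1160)
J_ω[:, 4] = z_4
entry J[4][4] = 0.6124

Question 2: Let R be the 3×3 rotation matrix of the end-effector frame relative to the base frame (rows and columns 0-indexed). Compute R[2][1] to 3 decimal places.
End-effector y-axis (col 1 of R) = (-0.3536,-0.3536,-0.8660)
R[2][1] = -0.8660

-0.866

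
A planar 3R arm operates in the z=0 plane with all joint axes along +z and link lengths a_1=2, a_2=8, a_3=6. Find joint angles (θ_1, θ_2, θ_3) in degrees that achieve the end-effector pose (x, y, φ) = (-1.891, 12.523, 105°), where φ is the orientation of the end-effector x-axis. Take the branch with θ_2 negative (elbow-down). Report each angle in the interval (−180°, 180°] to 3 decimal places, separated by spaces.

-144.243 -134.999 24.243

wrist centre = target − a_3·(cos φ, sin φ) = (-0.3381, 6.7274)
cos θ_2 = (45.3728−2²−8²)/(2·2·8) = -0.7071; θ_2 = -134.9994° (elbow-down)
β = atan2(6.7274,-0.3381) = 92.8770°; ψ = atan2(-5.6569,-3.6568) = -122.8798°
θ_1 = β − ψ = 215.7568°
θ_3 = φ − θ_1 − θ_2 = 24.2426° (wrapped to (-180°,180°])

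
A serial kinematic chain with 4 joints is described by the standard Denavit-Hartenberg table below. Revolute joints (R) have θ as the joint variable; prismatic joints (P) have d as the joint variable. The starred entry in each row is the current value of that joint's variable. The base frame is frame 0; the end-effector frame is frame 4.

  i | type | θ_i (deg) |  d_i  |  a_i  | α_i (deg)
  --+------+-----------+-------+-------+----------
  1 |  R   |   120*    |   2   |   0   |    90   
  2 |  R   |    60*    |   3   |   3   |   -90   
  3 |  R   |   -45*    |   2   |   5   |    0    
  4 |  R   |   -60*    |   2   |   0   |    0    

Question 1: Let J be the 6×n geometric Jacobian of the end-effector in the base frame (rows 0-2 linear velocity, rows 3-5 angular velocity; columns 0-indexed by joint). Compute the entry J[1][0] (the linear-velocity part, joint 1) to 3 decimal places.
5.758

axis z_0 = ẑ; lever o_n−o_0 = (5.7581,3.0977,9.6599)
cross product → J_v[:, 0] = (-3.0977,5.7581,0.0000)
J_ω[:, 0] = z_0
entry J[1][0] = 5.7581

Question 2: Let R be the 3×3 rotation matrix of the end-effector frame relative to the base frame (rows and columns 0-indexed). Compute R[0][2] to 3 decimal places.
End-effector z-axis (col 2 of R) = (0.4330,-0.7500,0.5000)
R[0][2] = 0.4330

0.433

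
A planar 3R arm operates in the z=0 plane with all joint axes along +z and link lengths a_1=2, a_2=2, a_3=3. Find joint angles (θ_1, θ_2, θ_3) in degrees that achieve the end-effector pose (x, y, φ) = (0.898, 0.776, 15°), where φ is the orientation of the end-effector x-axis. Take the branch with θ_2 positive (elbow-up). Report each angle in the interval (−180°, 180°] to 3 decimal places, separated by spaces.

120.009 120.007 134.983

wrist centre = target − a_3·(cos φ, sin φ) = (-1.9998, -0.0005)
cos θ_2 = (3.9991−2²−2²)/(2·2·2) = -0.5001; θ_2 = 120.0074° (elbow-up)
β = atan2(-0.0005,-1.9998) = -179.9869°; ψ = atan2(1.7319,0.9998) = 60.0037°
θ_1 = β − ψ = -239.9906°
θ_3 = φ − θ_1 − θ_2 = 134.9832° (wrapped to (-180°,180°])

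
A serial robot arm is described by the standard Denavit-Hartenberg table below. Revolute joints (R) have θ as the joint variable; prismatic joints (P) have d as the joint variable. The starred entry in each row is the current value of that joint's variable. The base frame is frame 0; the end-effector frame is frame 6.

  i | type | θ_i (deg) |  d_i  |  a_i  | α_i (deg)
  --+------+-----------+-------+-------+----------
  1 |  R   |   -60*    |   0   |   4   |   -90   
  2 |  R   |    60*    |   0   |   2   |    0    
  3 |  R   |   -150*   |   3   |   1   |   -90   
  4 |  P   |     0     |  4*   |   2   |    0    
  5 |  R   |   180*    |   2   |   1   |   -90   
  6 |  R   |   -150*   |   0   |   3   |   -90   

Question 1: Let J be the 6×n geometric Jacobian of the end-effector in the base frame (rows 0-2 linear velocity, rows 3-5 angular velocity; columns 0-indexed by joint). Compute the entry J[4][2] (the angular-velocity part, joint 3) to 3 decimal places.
axis z_2 = (0.8660,0.5000,0.0000); lever o_n−o_2 = (6.3481,-4.9952,4.5981)
cross product → J_v[:, 2] = (2.2990,-3.9821,-7.5000)
J_ω[:, 2] = z_2
entry J[4][2] = 0.5000

0.500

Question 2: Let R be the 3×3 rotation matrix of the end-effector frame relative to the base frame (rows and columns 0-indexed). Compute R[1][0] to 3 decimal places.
End-effector x-axis (col 0 of R) = (0.2500,-0.4330,0.8660)
R[1][0] = -0.4330

-0.433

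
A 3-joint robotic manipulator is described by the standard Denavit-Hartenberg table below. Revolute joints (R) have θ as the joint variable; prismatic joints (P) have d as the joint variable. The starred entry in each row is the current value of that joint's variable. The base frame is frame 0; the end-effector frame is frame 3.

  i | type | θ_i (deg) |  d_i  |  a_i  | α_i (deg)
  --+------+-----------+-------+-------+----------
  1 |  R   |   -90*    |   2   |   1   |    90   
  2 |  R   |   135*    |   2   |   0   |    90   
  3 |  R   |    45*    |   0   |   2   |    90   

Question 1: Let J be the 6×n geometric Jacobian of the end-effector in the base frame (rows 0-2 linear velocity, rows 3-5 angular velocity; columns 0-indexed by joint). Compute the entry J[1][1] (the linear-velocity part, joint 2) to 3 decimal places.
axis z_1 = (-1.0000,-0.0000,0.0000); lever o_n−o_1 = (-3.4142,1.0000,1.0000)
cross product → J_v[:, 1] = (-0.0000,1.0000,-1.0000)
J_ω[:, 1] = z_1
entry J[1][1] = 1.0000

1.000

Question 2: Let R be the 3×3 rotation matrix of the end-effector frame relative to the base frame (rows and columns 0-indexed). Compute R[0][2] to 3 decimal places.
0.707

End-effector z-axis (col 2 of R) = (0.7071,0.5000,0.5000)
R[0][2] = 0.7071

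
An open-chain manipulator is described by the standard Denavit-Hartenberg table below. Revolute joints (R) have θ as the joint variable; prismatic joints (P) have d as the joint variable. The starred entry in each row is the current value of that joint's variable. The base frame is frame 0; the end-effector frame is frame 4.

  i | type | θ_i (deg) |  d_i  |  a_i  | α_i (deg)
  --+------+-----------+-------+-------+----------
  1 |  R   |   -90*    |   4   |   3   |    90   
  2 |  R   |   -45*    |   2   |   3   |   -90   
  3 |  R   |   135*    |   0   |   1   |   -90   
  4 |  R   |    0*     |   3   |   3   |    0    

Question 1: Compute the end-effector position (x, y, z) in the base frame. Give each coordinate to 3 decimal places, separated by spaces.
after link 1: o_1 = (0.0000, -3.0000, 4.0000)
after link 2: o_2 = (-2.0000, -5.1213, 1.8787)
after link 3: o_3 = (-1.2929, -4.6213, 2.3787)
after link 4: o_4 = (-1.2929, -1.6213, 5.3787)

-1.293 -1.621 5.379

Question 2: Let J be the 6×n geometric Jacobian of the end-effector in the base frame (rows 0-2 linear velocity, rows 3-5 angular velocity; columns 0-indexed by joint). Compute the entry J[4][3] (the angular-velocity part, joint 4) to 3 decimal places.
0.500

axis z_3 = (-0.7071,0.5000,0.5000); lever o_n−o_3 = (0.0000,3.0000,3.0000)
cross product → J_v[:, 3] = (-0.0000,2.1213,-2.1213)
J_ω[:, 3] = z_3
entry J[4][3] = 0.5000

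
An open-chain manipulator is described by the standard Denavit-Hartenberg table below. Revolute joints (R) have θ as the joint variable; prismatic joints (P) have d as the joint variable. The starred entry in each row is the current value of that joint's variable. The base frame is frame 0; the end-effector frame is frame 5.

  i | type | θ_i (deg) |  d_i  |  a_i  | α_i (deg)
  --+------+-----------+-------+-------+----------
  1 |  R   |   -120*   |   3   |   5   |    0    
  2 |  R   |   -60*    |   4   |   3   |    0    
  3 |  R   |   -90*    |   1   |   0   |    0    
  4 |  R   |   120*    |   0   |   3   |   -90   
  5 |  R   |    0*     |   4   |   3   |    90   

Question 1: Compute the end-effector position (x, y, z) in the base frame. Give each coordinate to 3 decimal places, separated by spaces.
after link 1: o_1 = (-2.5000, -4.3301, 3.0000)
after link 2: o_2 = (-5.5000, -4.3301, 7.0000)
after link 3: o_3 = (-5.5000, -4.3301, 8.0000)
after link 4: o_4 = (-8.0981, -5.8301, 8.0000)
after link 5: o_5 = (-8.6962, -10.7942, 8.0000)

-8.696 -10.794 8.000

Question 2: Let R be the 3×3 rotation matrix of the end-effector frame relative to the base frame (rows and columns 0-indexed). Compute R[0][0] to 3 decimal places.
End-effector x-axis (col 0 of R) = (-0.8660,-0.5000,0.0000)
R[0][0] = -0.8660

-0.866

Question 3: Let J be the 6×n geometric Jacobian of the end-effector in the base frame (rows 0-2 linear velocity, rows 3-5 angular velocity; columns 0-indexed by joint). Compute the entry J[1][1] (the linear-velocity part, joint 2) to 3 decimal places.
-6.196

axis z_1 = (0.0000,0.0000,1.0000); lever o_n−o_1 = (-6.1962,-6.4641,5.0000)
cross product → J_v[:, 1] = (6.4641,-6.1962,0.0000)
J_ω[:, 1] = z_1
entry J[1][1] = -6.1962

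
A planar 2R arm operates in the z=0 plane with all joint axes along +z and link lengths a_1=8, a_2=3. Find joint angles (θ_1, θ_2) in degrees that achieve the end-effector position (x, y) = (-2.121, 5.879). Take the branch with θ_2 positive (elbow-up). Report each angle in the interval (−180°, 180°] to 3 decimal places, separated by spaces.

89.995 134.996

cos θ_2 = (39.0613−8²−3²)/(2·8·3) = -0.7071; θ_2 = 134.9959° (elbow-up)
β = atan2(5.8790,-2.1210) = 109.8382°; ψ = atan2(2.1215,5.8788) = 19.8428°
θ_1 = β − ψ = 89.9954°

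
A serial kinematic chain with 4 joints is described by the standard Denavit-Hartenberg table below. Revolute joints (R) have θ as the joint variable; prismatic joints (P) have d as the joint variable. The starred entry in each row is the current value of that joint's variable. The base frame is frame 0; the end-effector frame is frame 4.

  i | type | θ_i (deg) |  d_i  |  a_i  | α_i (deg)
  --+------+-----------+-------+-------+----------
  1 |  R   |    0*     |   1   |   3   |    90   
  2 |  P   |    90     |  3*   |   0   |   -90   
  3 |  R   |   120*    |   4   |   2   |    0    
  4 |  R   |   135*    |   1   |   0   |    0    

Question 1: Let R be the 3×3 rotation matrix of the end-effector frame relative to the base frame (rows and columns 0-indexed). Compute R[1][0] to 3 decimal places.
-0.966

End-effector x-axis (col 0 of R) = (0.0000,-0.9659,-0.2588)
R[1][0] = -0.9659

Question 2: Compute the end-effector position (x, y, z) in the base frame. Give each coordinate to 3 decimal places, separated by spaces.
after link 1: o_1 = (3.0000, 0.0000, 1.0000)
after link 2: o_2 = (3.0000, -3.0000, 1.0000)
after link 3: o_3 = (-1.0000, -1.2679, 0.0000)
after link 4: o_4 = (-2.0000, -1.2679, 0.0000)

-2.000 -1.268 0.000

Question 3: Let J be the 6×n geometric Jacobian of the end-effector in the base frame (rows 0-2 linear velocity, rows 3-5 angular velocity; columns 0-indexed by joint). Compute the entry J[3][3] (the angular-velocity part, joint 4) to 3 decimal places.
axis z_3 = (-1.0000,-0.0000,0.0000); lever o_n−o_3 = (-1.0000,0.0000,0.0000)
cross product → J_v[:, 3] = (-0.0000,0.0000,-0.0000)
J_ω[:, 3] = z_3
entry J[3][3] = -1.0000

-1.000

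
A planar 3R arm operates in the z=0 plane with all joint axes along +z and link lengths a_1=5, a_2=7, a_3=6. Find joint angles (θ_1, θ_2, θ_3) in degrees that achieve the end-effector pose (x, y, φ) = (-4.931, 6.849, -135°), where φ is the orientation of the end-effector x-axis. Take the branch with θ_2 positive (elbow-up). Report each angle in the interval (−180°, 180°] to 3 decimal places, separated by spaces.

wrist centre = target − a_3·(cos φ, sin φ) = (-0.6884, 11.0916)
cos θ_2 = (123.4983−5²−7²)/(2·5·7) = 0.7071; θ_2 = 44.9990° (elbow-up)
β = atan2(11.0916,-0.6884) = 93.5513°; ψ = atan2(4.9497,9.9498) = 26.4486°
θ_1 = β − ψ = 67.1027°
θ_3 = φ − θ_1 − θ_2 = 112.8983° (wrapped to (-180°,180°])

67.103 44.999 112.898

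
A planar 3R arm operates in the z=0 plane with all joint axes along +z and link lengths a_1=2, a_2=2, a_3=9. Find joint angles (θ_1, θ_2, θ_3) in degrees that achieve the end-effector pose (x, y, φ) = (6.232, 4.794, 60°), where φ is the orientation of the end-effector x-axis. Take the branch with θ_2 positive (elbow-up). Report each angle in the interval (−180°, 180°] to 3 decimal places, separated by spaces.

wrist centre = target − a_3·(cos φ, sin φ) = (1.7320, -3.0002)
cos θ_2 = (12.0012−2²−2²)/(2·2·2) = 0.5001; θ_2 = 59.9901° (elbow-up)
β = atan2(-3.0002,1.7320) = -60.0026°; ψ = atan2(1.7319,3.0003) = 29.9951°
θ_1 = β − ψ = -89.9977°
θ_3 = φ − θ_1 − θ_2 = 90.0076° (wrapped to (-180°,180°])

-89.998 59.990 90.008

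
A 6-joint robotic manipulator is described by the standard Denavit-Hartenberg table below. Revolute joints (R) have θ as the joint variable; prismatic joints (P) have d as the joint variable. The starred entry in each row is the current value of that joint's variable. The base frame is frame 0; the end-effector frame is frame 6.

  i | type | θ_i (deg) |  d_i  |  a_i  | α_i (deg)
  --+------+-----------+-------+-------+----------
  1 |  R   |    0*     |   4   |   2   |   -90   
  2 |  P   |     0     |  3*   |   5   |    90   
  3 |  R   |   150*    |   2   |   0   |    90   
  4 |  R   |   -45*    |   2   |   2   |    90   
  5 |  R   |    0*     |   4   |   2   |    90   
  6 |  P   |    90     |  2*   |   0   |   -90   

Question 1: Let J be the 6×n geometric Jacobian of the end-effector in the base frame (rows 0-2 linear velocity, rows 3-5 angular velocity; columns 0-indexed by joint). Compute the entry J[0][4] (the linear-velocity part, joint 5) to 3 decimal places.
axis z_4 = (0.6124,-0.3536,-0.7071); lever o_n−o_4 = (0.2247,-2.4392,-4.2426)
cross product → J_v[:, 4] = (-0.2247,2.4392,-1.4142)
J_ω[:, 4] = z_4
entry J[0][4] = -0.2247

-0.225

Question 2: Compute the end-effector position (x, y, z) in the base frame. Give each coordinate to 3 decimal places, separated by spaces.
7.000 3.000 0.343

after link 1: o_1 = (2.0000, 0.0000, 4.0000)
after link 2: o_2 = (7.0000, 3.0000, 4.0000)
after link 3: o_3 = (7.0000, 3.0000, 6.0000)
after link 4: o_4 = (6.7753, 5.4392, 4.5858)
after link 5: o_5 = (8.0000, 4.7321, 0.3431)
after link 6: o_6 = (7.0000, 3.0000, 0.3431)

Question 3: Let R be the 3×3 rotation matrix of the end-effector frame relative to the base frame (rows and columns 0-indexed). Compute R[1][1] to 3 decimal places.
0.866

End-effector y-axis (col 1 of R) = (0.5000,0.8660,0.0000)
R[1][1] = 0.8660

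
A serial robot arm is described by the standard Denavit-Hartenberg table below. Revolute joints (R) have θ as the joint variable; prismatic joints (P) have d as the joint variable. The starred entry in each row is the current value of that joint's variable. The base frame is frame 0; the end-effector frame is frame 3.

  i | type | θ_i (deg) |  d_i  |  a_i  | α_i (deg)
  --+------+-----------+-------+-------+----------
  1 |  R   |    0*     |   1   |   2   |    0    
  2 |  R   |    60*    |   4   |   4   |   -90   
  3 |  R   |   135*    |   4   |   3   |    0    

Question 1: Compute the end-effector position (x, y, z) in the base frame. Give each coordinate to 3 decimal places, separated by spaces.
after link 1: o_1 = (2.0000, 0.0000, 1.0000)
after link 2: o_2 = (4.0000, 3.4641, 5.0000)
after link 3: o_3 = (-0.5248, 3.6270, 2.8787)

-0.525 3.627 2.879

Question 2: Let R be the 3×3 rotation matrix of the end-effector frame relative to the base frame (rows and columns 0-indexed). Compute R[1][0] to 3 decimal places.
-0.612

End-effector x-axis (col 0 of R) = (-0.3536,-0.6124,-0.7071)
R[1][0] = -0.6124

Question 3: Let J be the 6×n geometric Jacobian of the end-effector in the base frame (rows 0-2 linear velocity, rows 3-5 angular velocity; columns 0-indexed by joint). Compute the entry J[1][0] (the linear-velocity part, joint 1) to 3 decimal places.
axis z_0 = ẑ; lever o_n−o_0 = (-0.5248,3.6270,2.8787)
cross product → J_v[:, 0] = (-3.6270,-0.5248,0.0000)
J_ω[:, 0] = z_0
entry J[1][0] = -0.5248

-0.525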